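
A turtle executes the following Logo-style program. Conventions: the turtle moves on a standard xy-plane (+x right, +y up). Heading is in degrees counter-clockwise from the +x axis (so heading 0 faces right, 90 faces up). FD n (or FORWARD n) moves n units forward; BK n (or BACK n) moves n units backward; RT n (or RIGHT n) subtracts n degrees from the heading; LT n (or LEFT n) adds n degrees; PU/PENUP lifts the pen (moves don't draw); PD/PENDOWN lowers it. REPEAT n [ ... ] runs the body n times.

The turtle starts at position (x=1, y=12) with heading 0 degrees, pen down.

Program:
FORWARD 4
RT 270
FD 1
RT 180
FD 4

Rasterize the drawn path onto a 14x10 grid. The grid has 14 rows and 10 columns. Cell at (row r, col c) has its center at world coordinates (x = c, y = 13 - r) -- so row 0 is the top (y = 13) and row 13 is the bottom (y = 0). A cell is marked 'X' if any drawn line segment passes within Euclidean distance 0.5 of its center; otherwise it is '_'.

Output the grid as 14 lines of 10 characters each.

Segment 0: (1,12) -> (5,12)
Segment 1: (5,12) -> (5,13)
Segment 2: (5,13) -> (5,9)

Answer: _____X____
_XXXXX____
_____X____
_____X____
_____X____
__________
__________
__________
__________
__________
__________
__________
__________
__________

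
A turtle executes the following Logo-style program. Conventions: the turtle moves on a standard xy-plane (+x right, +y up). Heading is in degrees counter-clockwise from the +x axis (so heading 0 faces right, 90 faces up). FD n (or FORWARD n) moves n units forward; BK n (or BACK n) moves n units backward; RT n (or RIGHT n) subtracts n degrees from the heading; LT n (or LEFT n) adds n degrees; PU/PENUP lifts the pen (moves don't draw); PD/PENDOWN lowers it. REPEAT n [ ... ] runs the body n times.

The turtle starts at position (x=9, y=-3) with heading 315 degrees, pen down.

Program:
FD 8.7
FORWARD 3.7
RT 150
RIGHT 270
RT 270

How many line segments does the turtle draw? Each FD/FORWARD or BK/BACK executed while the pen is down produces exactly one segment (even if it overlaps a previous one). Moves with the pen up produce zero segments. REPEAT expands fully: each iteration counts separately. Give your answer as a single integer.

Executing turtle program step by step:
Start: pos=(9,-3), heading=315, pen down
FD 8.7: (9,-3) -> (15.152,-9.152) [heading=315, draw]
FD 3.7: (15.152,-9.152) -> (17.768,-11.768) [heading=315, draw]
RT 150: heading 315 -> 165
RT 270: heading 165 -> 255
RT 270: heading 255 -> 345
Final: pos=(17.768,-11.768), heading=345, 2 segment(s) drawn
Segments drawn: 2

Answer: 2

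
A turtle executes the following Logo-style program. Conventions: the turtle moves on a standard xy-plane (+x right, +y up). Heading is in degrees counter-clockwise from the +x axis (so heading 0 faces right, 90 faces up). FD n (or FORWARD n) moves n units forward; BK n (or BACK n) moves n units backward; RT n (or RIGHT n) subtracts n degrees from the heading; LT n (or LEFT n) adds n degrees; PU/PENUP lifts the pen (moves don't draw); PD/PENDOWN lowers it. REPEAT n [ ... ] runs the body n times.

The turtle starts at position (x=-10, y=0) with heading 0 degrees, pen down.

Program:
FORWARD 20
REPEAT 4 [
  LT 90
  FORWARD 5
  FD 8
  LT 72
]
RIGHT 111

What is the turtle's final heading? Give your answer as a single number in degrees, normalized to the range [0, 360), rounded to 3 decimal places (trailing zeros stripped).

Executing turtle program step by step:
Start: pos=(-10,0), heading=0, pen down
FD 20: (-10,0) -> (10,0) [heading=0, draw]
REPEAT 4 [
  -- iteration 1/4 --
  LT 90: heading 0 -> 90
  FD 5: (10,0) -> (10,5) [heading=90, draw]
  FD 8: (10,5) -> (10,13) [heading=90, draw]
  LT 72: heading 90 -> 162
  -- iteration 2/4 --
  LT 90: heading 162 -> 252
  FD 5: (10,13) -> (8.455,8.245) [heading=252, draw]
  FD 8: (8.455,8.245) -> (5.983,0.636) [heading=252, draw]
  LT 72: heading 252 -> 324
  -- iteration 3/4 --
  LT 90: heading 324 -> 54
  FD 5: (5.983,0.636) -> (8.922,4.681) [heading=54, draw]
  FD 8: (8.922,4.681) -> (13.624,11.153) [heading=54, draw]
  LT 72: heading 54 -> 126
  -- iteration 4/4 --
  LT 90: heading 126 -> 216
  FD 5: (13.624,11.153) -> (9.579,8.215) [heading=216, draw]
  FD 8: (9.579,8.215) -> (3.107,3.512) [heading=216, draw]
  LT 72: heading 216 -> 288
]
RT 111: heading 288 -> 177
Final: pos=(3.107,3.512), heading=177, 9 segment(s) drawn

Answer: 177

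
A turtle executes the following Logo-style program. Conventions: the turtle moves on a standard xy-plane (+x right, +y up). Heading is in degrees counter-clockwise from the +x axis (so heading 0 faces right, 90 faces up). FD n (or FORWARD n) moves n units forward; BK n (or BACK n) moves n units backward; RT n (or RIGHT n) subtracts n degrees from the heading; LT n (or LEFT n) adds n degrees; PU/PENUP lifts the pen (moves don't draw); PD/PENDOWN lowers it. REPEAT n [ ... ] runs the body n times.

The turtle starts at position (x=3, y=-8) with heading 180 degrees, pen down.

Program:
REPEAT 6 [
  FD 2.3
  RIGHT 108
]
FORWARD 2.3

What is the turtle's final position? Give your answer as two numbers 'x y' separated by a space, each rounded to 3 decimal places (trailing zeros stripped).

Executing turtle program step by step:
Start: pos=(3,-8), heading=180, pen down
REPEAT 6 [
  -- iteration 1/6 --
  FD 2.3: (3,-8) -> (0.7,-8) [heading=180, draw]
  RT 108: heading 180 -> 72
  -- iteration 2/6 --
  FD 2.3: (0.7,-8) -> (1.411,-5.813) [heading=72, draw]
  RT 108: heading 72 -> 324
  -- iteration 3/6 --
  FD 2.3: (1.411,-5.813) -> (3.271,-7.164) [heading=324, draw]
  RT 108: heading 324 -> 216
  -- iteration 4/6 --
  FD 2.3: (3.271,-7.164) -> (1.411,-8.516) [heading=216, draw]
  RT 108: heading 216 -> 108
  -- iteration 5/6 --
  FD 2.3: (1.411,-8.516) -> (0.7,-6.329) [heading=108, draw]
  RT 108: heading 108 -> 0
  -- iteration 6/6 --
  FD 2.3: (0.7,-6.329) -> (3,-6.329) [heading=0, draw]
  RT 108: heading 0 -> 252
]
FD 2.3: (3,-6.329) -> (2.289,-8.516) [heading=252, draw]
Final: pos=(2.289,-8.516), heading=252, 7 segment(s) drawn

Answer: 2.289 -8.516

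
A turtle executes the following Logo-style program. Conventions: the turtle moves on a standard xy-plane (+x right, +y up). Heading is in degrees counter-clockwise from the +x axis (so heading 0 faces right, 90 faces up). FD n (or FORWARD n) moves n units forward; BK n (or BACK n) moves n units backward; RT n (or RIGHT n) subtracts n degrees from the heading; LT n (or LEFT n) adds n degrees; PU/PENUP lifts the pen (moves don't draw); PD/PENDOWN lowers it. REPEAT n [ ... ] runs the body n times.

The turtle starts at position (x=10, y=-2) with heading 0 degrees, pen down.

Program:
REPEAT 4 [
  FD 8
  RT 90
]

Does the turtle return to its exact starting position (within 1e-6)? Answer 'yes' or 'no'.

Answer: yes

Derivation:
Executing turtle program step by step:
Start: pos=(10,-2), heading=0, pen down
REPEAT 4 [
  -- iteration 1/4 --
  FD 8: (10,-2) -> (18,-2) [heading=0, draw]
  RT 90: heading 0 -> 270
  -- iteration 2/4 --
  FD 8: (18,-2) -> (18,-10) [heading=270, draw]
  RT 90: heading 270 -> 180
  -- iteration 3/4 --
  FD 8: (18,-10) -> (10,-10) [heading=180, draw]
  RT 90: heading 180 -> 90
  -- iteration 4/4 --
  FD 8: (10,-10) -> (10,-2) [heading=90, draw]
  RT 90: heading 90 -> 0
]
Final: pos=(10,-2), heading=0, 4 segment(s) drawn

Start position: (10, -2)
Final position: (10, -2)
Distance = 0; < 1e-6 -> CLOSED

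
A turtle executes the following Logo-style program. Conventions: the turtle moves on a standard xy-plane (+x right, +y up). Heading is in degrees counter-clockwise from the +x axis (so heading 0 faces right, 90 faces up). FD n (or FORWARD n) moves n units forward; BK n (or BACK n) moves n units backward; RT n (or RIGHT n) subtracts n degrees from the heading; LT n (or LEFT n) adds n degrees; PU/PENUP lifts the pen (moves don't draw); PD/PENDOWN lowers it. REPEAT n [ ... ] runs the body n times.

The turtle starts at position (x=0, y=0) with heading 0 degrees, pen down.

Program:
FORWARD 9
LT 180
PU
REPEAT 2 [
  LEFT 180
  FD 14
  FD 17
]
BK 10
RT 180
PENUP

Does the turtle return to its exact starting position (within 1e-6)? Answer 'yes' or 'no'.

Executing turtle program step by step:
Start: pos=(0,0), heading=0, pen down
FD 9: (0,0) -> (9,0) [heading=0, draw]
LT 180: heading 0 -> 180
PU: pen up
REPEAT 2 [
  -- iteration 1/2 --
  LT 180: heading 180 -> 0
  FD 14: (9,0) -> (23,0) [heading=0, move]
  FD 17: (23,0) -> (40,0) [heading=0, move]
  -- iteration 2/2 --
  LT 180: heading 0 -> 180
  FD 14: (40,0) -> (26,0) [heading=180, move]
  FD 17: (26,0) -> (9,0) [heading=180, move]
]
BK 10: (9,0) -> (19,0) [heading=180, move]
RT 180: heading 180 -> 0
PU: pen up
Final: pos=(19,0), heading=0, 1 segment(s) drawn

Start position: (0, 0)
Final position: (19, 0)
Distance = 19; >= 1e-6 -> NOT closed

Answer: no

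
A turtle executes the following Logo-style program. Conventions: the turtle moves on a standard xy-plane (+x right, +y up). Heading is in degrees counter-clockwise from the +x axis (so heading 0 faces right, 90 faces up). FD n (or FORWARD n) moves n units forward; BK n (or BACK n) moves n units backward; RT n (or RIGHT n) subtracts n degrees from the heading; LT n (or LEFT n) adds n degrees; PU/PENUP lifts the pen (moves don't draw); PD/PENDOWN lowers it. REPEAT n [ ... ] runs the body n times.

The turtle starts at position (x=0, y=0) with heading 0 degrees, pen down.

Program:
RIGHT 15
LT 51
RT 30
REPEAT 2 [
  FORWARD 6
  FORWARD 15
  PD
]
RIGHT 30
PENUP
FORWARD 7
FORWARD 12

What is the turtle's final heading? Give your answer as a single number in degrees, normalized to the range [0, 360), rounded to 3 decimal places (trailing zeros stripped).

Executing turtle program step by step:
Start: pos=(0,0), heading=0, pen down
RT 15: heading 0 -> 345
LT 51: heading 345 -> 36
RT 30: heading 36 -> 6
REPEAT 2 [
  -- iteration 1/2 --
  FD 6: (0,0) -> (5.967,0.627) [heading=6, draw]
  FD 15: (5.967,0.627) -> (20.885,2.195) [heading=6, draw]
  PD: pen down
  -- iteration 2/2 --
  FD 6: (20.885,2.195) -> (26.852,2.822) [heading=6, draw]
  FD 15: (26.852,2.822) -> (41.77,4.39) [heading=6, draw]
  PD: pen down
]
RT 30: heading 6 -> 336
PU: pen up
FD 7: (41.77,4.39) -> (48.165,1.543) [heading=336, move]
FD 12: (48.165,1.543) -> (59.127,-3.338) [heading=336, move]
Final: pos=(59.127,-3.338), heading=336, 4 segment(s) drawn

Answer: 336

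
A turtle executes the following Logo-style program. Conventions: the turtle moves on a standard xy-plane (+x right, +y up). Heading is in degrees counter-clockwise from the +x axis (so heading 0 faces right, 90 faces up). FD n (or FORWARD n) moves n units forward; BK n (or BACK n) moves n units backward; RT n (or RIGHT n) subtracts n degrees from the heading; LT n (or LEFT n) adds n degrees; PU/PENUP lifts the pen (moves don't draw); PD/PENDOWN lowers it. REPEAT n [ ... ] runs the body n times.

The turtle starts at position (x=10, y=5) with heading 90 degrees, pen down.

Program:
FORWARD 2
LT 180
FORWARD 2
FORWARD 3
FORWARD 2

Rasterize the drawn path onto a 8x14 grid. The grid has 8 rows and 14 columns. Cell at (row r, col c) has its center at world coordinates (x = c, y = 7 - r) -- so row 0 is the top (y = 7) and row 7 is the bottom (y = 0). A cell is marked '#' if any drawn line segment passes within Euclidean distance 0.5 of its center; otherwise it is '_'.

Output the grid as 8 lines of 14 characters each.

Answer: __________#___
__________#___
__________#___
__________#___
__________#___
__________#___
__________#___
__________#___

Derivation:
Segment 0: (10,5) -> (10,7)
Segment 1: (10,7) -> (10,5)
Segment 2: (10,5) -> (10,2)
Segment 3: (10,2) -> (10,0)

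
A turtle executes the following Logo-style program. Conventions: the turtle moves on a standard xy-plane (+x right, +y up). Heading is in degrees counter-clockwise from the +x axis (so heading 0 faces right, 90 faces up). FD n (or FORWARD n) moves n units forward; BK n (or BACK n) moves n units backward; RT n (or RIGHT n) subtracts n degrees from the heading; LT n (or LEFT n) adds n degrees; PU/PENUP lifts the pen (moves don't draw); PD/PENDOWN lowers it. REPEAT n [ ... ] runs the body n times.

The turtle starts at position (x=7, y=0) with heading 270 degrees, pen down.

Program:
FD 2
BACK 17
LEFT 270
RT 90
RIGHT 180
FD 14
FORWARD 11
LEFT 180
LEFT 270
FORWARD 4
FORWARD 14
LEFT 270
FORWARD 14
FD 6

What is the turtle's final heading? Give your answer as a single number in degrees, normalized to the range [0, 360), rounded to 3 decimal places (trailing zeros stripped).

Executing turtle program step by step:
Start: pos=(7,0), heading=270, pen down
FD 2: (7,0) -> (7,-2) [heading=270, draw]
BK 17: (7,-2) -> (7,15) [heading=270, draw]
LT 270: heading 270 -> 180
RT 90: heading 180 -> 90
RT 180: heading 90 -> 270
FD 14: (7,15) -> (7,1) [heading=270, draw]
FD 11: (7,1) -> (7,-10) [heading=270, draw]
LT 180: heading 270 -> 90
LT 270: heading 90 -> 0
FD 4: (7,-10) -> (11,-10) [heading=0, draw]
FD 14: (11,-10) -> (25,-10) [heading=0, draw]
LT 270: heading 0 -> 270
FD 14: (25,-10) -> (25,-24) [heading=270, draw]
FD 6: (25,-24) -> (25,-30) [heading=270, draw]
Final: pos=(25,-30), heading=270, 8 segment(s) drawn

Answer: 270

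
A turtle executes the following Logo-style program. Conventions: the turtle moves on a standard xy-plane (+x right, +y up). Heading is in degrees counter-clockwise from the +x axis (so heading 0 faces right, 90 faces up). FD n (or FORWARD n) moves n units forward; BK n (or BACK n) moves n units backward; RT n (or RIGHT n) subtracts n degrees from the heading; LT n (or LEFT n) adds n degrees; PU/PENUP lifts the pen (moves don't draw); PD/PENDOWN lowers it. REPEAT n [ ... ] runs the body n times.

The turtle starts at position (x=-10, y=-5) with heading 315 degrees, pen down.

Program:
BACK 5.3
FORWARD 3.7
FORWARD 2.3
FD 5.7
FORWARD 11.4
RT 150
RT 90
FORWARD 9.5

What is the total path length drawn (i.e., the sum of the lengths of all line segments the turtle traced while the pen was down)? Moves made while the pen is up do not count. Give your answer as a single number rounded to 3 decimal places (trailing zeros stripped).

Answer: 37.9

Derivation:
Executing turtle program step by step:
Start: pos=(-10,-5), heading=315, pen down
BK 5.3: (-10,-5) -> (-13.748,-1.252) [heading=315, draw]
FD 3.7: (-13.748,-1.252) -> (-11.131,-3.869) [heading=315, draw]
FD 2.3: (-11.131,-3.869) -> (-9.505,-5.495) [heading=315, draw]
FD 5.7: (-9.505,-5.495) -> (-5.475,-9.525) [heading=315, draw]
FD 11.4: (-5.475,-9.525) -> (2.587,-17.587) [heading=315, draw]
RT 150: heading 315 -> 165
RT 90: heading 165 -> 75
FD 9.5: (2.587,-17.587) -> (5.045,-8.41) [heading=75, draw]
Final: pos=(5.045,-8.41), heading=75, 6 segment(s) drawn

Segment lengths:
  seg 1: (-10,-5) -> (-13.748,-1.252), length = 5.3
  seg 2: (-13.748,-1.252) -> (-11.131,-3.869), length = 3.7
  seg 3: (-11.131,-3.869) -> (-9.505,-5.495), length = 2.3
  seg 4: (-9.505,-5.495) -> (-5.475,-9.525), length = 5.7
  seg 5: (-5.475,-9.525) -> (2.587,-17.587), length = 11.4
  seg 6: (2.587,-17.587) -> (5.045,-8.41), length = 9.5
Total = 37.9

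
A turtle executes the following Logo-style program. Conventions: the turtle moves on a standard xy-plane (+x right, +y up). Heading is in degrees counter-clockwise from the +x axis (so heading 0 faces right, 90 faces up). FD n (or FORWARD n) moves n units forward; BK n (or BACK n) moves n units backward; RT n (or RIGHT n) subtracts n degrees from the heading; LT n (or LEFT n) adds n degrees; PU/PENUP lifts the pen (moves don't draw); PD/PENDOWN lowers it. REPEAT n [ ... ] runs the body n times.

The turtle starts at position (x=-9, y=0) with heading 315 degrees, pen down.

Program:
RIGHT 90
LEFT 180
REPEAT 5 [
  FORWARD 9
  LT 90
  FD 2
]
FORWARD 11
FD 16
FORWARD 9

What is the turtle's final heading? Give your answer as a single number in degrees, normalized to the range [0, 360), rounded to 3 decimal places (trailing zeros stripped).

Executing turtle program step by step:
Start: pos=(-9,0), heading=315, pen down
RT 90: heading 315 -> 225
LT 180: heading 225 -> 45
REPEAT 5 [
  -- iteration 1/5 --
  FD 9: (-9,0) -> (-2.636,6.364) [heading=45, draw]
  LT 90: heading 45 -> 135
  FD 2: (-2.636,6.364) -> (-4.05,7.778) [heading=135, draw]
  -- iteration 2/5 --
  FD 9: (-4.05,7.778) -> (-10.414,14.142) [heading=135, draw]
  LT 90: heading 135 -> 225
  FD 2: (-10.414,14.142) -> (-11.828,12.728) [heading=225, draw]
  -- iteration 3/5 --
  FD 9: (-11.828,12.728) -> (-18.192,6.364) [heading=225, draw]
  LT 90: heading 225 -> 315
  FD 2: (-18.192,6.364) -> (-16.778,4.95) [heading=315, draw]
  -- iteration 4/5 --
  FD 9: (-16.778,4.95) -> (-10.414,-1.414) [heading=315, draw]
  LT 90: heading 315 -> 45
  FD 2: (-10.414,-1.414) -> (-9,0) [heading=45, draw]
  -- iteration 5/5 --
  FD 9: (-9,0) -> (-2.636,6.364) [heading=45, draw]
  LT 90: heading 45 -> 135
  FD 2: (-2.636,6.364) -> (-4.05,7.778) [heading=135, draw]
]
FD 11: (-4.05,7.778) -> (-11.828,15.556) [heading=135, draw]
FD 16: (-11.828,15.556) -> (-23.142,26.87) [heading=135, draw]
FD 9: (-23.142,26.87) -> (-29.506,33.234) [heading=135, draw]
Final: pos=(-29.506,33.234), heading=135, 13 segment(s) drawn

Answer: 135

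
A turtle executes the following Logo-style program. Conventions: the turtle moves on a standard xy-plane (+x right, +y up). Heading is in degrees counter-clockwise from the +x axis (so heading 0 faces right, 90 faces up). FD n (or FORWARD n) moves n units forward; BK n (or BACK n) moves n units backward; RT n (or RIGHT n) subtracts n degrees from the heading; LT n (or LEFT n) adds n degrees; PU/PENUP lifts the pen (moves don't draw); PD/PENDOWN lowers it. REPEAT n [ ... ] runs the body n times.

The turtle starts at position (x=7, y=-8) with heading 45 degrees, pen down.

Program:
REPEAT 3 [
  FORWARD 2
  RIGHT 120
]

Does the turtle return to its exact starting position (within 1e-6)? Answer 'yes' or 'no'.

Answer: yes

Derivation:
Executing turtle program step by step:
Start: pos=(7,-8), heading=45, pen down
REPEAT 3 [
  -- iteration 1/3 --
  FD 2: (7,-8) -> (8.414,-6.586) [heading=45, draw]
  RT 120: heading 45 -> 285
  -- iteration 2/3 --
  FD 2: (8.414,-6.586) -> (8.932,-8.518) [heading=285, draw]
  RT 120: heading 285 -> 165
  -- iteration 3/3 --
  FD 2: (8.932,-8.518) -> (7,-8) [heading=165, draw]
  RT 120: heading 165 -> 45
]
Final: pos=(7,-8), heading=45, 3 segment(s) drawn

Start position: (7, -8)
Final position: (7, -8)
Distance = 0; < 1e-6 -> CLOSED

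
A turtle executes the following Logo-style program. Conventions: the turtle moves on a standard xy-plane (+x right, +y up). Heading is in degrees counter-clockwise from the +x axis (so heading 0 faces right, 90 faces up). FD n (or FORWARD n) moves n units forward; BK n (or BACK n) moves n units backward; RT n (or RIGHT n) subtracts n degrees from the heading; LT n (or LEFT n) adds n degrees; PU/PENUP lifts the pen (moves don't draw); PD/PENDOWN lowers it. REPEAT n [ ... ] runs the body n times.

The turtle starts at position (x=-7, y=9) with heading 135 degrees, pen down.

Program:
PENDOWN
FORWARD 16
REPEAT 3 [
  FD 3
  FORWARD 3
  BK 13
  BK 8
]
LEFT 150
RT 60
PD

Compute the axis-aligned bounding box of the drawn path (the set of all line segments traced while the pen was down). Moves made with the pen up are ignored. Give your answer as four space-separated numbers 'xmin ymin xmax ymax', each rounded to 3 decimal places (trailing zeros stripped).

Answer: -22.556 -11.506 13.506 24.556

Derivation:
Executing turtle program step by step:
Start: pos=(-7,9), heading=135, pen down
PD: pen down
FD 16: (-7,9) -> (-18.314,20.314) [heading=135, draw]
REPEAT 3 [
  -- iteration 1/3 --
  FD 3: (-18.314,20.314) -> (-20.435,22.435) [heading=135, draw]
  FD 3: (-20.435,22.435) -> (-22.556,24.556) [heading=135, draw]
  BK 13: (-22.556,24.556) -> (-13.364,15.364) [heading=135, draw]
  BK 8: (-13.364,15.364) -> (-7.707,9.707) [heading=135, draw]
  -- iteration 2/3 --
  FD 3: (-7.707,9.707) -> (-9.828,11.828) [heading=135, draw]
  FD 3: (-9.828,11.828) -> (-11.95,13.95) [heading=135, draw]
  BK 13: (-11.95,13.95) -> (-2.757,4.757) [heading=135, draw]
  BK 8: (-2.757,4.757) -> (2.899,-0.899) [heading=135, draw]
  -- iteration 3/3 --
  FD 3: (2.899,-0.899) -> (0.778,1.222) [heading=135, draw]
  FD 3: (0.778,1.222) -> (-1.343,3.343) [heading=135, draw]
  BK 13: (-1.343,3.343) -> (7.849,-5.849) [heading=135, draw]
  BK 8: (7.849,-5.849) -> (13.506,-11.506) [heading=135, draw]
]
LT 150: heading 135 -> 285
RT 60: heading 285 -> 225
PD: pen down
Final: pos=(13.506,-11.506), heading=225, 13 segment(s) drawn

Segment endpoints: x in {-22.556, -20.435, -18.314, -13.364, -11.95, -9.828, -7.707, -7, -2.757, -1.343, 0.778, 2.899, 7.849, 13.506}, y in {-11.506, -5.849, -0.899, 1.222, 3.343, 4.757, 9, 9.707, 11.828, 13.95, 15.364, 20.314, 22.435, 24.556}
xmin=-22.556, ymin=-11.506, xmax=13.506, ymax=24.556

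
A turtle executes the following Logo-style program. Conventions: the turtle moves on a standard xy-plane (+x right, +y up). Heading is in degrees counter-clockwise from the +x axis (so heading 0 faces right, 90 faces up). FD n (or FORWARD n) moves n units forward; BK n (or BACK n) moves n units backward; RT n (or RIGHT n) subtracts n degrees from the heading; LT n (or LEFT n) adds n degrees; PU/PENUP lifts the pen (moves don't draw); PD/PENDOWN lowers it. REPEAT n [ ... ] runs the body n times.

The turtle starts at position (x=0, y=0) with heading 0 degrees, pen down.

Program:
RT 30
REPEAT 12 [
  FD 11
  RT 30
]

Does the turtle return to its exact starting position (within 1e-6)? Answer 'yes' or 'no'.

Executing turtle program step by step:
Start: pos=(0,0), heading=0, pen down
RT 30: heading 0 -> 330
REPEAT 12 [
  -- iteration 1/12 --
  FD 11: (0,0) -> (9.526,-5.5) [heading=330, draw]
  RT 30: heading 330 -> 300
  -- iteration 2/12 --
  FD 11: (9.526,-5.5) -> (15.026,-15.026) [heading=300, draw]
  RT 30: heading 300 -> 270
  -- iteration 3/12 --
  FD 11: (15.026,-15.026) -> (15.026,-26.026) [heading=270, draw]
  RT 30: heading 270 -> 240
  -- iteration 4/12 --
  FD 11: (15.026,-26.026) -> (9.526,-35.553) [heading=240, draw]
  RT 30: heading 240 -> 210
  -- iteration 5/12 --
  FD 11: (9.526,-35.553) -> (0,-41.053) [heading=210, draw]
  RT 30: heading 210 -> 180
  -- iteration 6/12 --
  FD 11: (0,-41.053) -> (-11,-41.053) [heading=180, draw]
  RT 30: heading 180 -> 150
  -- iteration 7/12 --
  FD 11: (-11,-41.053) -> (-20.526,-35.553) [heading=150, draw]
  RT 30: heading 150 -> 120
  -- iteration 8/12 --
  FD 11: (-20.526,-35.553) -> (-26.026,-26.026) [heading=120, draw]
  RT 30: heading 120 -> 90
  -- iteration 9/12 --
  FD 11: (-26.026,-26.026) -> (-26.026,-15.026) [heading=90, draw]
  RT 30: heading 90 -> 60
  -- iteration 10/12 --
  FD 11: (-26.026,-15.026) -> (-20.526,-5.5) [heading=60, draw]
  RT 30: heading 60 -> 30
  -- iteration 11/12 --
  FD 11: (-20.526,-5.5) -> (-11,0) [heading=30, draw]
  RT 30: heading 30 -> 0
  -- iteration 12/12 --
  FD 11: (-11,0) -> (0,0) [heading=0, draw]
  RT 30: heading 0 -> 330
]
Final: pos=(0,0), heading=330, 12 segment(s) drawn

Start position: (0, 0)
Final position: (0, 0)
Distance = 0; < 1e-6 -> CLOSED

Answer: yes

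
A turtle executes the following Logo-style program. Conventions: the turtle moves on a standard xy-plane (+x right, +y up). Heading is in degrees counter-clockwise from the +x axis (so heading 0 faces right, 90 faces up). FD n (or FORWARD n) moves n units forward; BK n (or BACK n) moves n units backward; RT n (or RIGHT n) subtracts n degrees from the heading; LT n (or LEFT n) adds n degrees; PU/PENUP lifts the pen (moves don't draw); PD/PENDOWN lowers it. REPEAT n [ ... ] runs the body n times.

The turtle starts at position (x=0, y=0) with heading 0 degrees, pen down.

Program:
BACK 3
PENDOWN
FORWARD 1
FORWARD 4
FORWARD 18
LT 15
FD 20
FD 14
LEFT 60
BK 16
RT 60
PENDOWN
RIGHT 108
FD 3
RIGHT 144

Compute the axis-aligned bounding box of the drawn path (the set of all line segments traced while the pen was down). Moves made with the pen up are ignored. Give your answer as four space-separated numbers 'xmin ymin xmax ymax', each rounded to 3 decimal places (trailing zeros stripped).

Executing turtle program step by step:
Start: pos=(0,0), heading=0, pen down
BK 3: (0,0) -> (-3,0) [heading=0, draw]
PD: pen down
FD 1: (-3,0) -> (-2,0) [heading=0, draw]
FD 4: (-2,0) -> (2,0) [heading=0, draw]
FD 18: (2,0) -> (20,0) [heading=0, draw]
LT 15: heading 0 -> 15
FD 20: (20,0) -> (39.319,5.176) [heading=15, draw]
FD 14: (39.319,5.176) -> (52.841,8.8) [heading=15, draw]
LT 60: heading 15 -> 75
BK 16: (52.841,8.8) -> (48.7,-6.655) [heading=75, draw]
RT 60: heading 75 -> 15
PD: pen down
RT 108: heading 15 -> 267
FD 3: (48.7,-6.655) -> (48.543,-9.651) [heading=267, draw]
RT 144: heading 267 -> 123
Final: pos=(48.543,-9.651), heading=123, 8 segment(s) drawn

Segment endpoints: x in {-3, -2, 0, 2, 20, 39.319, 48.543, 48.7, 52.841}, y in {-9.651, -6.655, 0, 5.176, 8.8}
xmin=-3, ymin=-9.651, xmax=52.841, ymax=8.8

Answer: -3 -9.651 52.841 8.8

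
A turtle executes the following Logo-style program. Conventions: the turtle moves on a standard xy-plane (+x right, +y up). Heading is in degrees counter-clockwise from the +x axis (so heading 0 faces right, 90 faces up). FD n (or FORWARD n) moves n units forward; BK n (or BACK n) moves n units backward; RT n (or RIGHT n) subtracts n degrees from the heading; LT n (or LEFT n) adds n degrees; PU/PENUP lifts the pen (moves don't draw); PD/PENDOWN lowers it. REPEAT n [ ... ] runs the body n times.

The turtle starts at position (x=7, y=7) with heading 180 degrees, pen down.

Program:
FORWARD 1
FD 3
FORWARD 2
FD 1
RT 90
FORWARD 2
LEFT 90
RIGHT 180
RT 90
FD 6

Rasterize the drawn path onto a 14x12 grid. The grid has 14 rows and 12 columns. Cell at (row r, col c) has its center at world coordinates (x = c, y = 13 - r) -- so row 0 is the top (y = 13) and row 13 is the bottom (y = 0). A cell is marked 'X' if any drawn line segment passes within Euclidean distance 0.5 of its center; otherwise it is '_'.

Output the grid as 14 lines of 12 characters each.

Answer: ____________
____________
____________
____________
X___________
X___________
XXXXXXXX____
X___________
X___________
X___________
X___________
____________
____________
____________

Derivation:
Segment 0: (7,7) -> (6,7)
Segment 1: (6,7) -> (3,7)
Segment 2: (3,7) -> (1,7)
Segment 3: (1,7) -> (0,7)
Segment 4: (0,7) -> (0,9)
Segment 5: (0,9) -> (0,3)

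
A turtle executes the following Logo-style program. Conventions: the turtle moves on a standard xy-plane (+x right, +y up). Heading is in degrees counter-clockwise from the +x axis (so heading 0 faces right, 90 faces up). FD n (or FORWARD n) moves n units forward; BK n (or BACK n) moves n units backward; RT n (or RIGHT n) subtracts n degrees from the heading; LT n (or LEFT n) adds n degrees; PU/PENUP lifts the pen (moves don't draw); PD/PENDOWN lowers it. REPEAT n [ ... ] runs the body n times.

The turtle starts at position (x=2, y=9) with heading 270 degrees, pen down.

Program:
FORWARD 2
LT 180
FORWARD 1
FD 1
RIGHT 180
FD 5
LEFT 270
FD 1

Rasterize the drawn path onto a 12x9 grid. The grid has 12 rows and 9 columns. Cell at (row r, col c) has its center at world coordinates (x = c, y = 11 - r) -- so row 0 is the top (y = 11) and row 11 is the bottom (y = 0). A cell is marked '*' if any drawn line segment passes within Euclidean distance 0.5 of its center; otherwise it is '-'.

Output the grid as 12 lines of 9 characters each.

Segment 0: (2,9) -> (2,7)
Segment 1: (2,7) -> (2,8)
Segment 2: (2,8) -> (2,9)
Segment 3: (2,9) -> (2,4)
Segment 4: (2,4) -> (1,4)

Answer: ---------
---------
--*------
--*------
--*------
--*------
--*------
-**------
---------
---------
---------
---------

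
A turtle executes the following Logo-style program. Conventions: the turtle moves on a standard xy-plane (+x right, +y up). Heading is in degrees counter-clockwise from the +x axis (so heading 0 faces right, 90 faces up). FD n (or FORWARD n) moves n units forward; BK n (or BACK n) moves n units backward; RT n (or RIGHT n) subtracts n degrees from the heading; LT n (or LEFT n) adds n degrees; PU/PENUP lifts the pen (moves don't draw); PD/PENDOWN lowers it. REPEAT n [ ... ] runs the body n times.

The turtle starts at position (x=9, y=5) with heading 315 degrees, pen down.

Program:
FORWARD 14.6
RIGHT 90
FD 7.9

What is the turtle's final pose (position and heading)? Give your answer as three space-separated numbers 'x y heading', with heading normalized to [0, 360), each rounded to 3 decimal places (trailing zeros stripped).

Executing turtle program step by step:
Start: pos=(9,5), heading=315, pen down
FD 14.6: (9,5) -> (19.324,-5.324) [heading=315, draw]
RT 90: heading 315 -> 225
FD 7.9: (19.324,-5.324) -> (13.738,-10.91) [heading=225, draw]
Final: pos=(13.738,-10.91), heading=225, 2 segment(s) drawn

Answer: 13.738 -10.91 225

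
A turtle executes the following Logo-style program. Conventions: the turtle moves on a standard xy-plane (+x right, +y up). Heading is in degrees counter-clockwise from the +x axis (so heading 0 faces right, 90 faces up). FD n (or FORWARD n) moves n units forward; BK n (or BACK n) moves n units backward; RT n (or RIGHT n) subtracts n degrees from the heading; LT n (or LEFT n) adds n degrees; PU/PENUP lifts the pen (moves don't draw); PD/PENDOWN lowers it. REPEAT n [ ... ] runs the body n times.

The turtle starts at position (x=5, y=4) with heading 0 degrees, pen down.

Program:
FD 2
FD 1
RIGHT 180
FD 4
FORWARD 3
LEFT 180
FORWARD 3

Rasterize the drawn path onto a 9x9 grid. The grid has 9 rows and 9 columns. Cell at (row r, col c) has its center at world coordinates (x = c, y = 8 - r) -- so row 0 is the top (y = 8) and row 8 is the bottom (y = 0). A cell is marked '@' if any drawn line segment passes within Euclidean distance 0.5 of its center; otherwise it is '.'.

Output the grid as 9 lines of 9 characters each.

Answer: .........
.........
.........
.........
.@@@@@@@@
.........
.........
.........
.........

Derivation:
Segment 0: (5,4) -> (7,4)
Segment 1: (7,4) -> (8,4)
Segment 2: (8,4) -> (4,4)
Segment 3: (4,4) -> (1,4)
Segment 4: (1,4) -> (4,4)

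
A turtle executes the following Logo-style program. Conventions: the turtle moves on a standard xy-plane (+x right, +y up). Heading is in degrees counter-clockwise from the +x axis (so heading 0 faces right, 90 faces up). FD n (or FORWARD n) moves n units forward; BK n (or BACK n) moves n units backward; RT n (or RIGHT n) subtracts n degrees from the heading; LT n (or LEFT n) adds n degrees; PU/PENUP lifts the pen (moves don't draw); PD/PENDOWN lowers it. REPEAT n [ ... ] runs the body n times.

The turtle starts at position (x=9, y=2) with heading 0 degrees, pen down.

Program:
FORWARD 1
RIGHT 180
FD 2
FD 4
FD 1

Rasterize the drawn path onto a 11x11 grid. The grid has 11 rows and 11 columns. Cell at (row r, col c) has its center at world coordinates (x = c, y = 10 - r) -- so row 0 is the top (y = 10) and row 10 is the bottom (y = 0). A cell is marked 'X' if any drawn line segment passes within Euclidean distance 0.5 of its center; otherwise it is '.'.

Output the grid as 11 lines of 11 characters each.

Answer: ...........
...........
...........
...........
...........
...........
...........
...........
...XXXXXXXX
...........
...........

Derivation:
Segment 0: (9,2) -> (10,2)
Segment 1: (10,2) -> (8,2)
Segment 2: (8,2) -> (4,2)
Segment 3: (4,2) -> (3,2)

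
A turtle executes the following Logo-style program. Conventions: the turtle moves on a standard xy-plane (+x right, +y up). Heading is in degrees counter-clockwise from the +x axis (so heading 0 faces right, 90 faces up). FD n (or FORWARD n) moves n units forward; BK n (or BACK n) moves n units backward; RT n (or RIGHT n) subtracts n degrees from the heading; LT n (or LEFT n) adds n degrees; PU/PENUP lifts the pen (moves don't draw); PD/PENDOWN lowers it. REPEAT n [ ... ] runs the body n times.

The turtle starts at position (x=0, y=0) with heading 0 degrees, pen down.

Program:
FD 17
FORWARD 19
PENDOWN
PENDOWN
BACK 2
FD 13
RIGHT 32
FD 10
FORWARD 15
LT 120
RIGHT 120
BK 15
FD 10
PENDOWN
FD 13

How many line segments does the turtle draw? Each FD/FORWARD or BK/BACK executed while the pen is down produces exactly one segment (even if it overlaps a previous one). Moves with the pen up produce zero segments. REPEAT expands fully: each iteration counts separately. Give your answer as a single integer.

Executing turtle program step by step:
Start: pos=(0,0), heading=0, pen down
FD 17: (0,0) -> (17,0) [heading=0, draw]
FD 19: (17,0) -> (36,0) [heading=0, draw]
PD: pen down
PD: pen down
BK 2: (36,0) -> (34,0) [heading=0, draw]
FD 13: (34,0) -> (47,0) [heading=0, draw]
RT 32: heading 0 -> 328
FD 10: (47,0) -> (55.48,-5.299) [heading=328, draw]
FD 15: (55.48,-5.299) -> (68.201,-13.248) [heading=328, draw]
LT 120: heading 328 -> 88
RT 120: heading 88 -> 328
BK 15: (68.201,-13.248) -> (55.48,-5.299) [heading=328, draw]
FD 10: (55.48,-5.299) -> (63.961,-10.598) [heading=328, draw]
PD: pen down
FD 13: (63.961,-10.598) -> (74.986,-17.487) [heading=328, draw]
Final: pos=(74.986,-17.487), heading=328, 9 segment(s) drawn
Segments drawn: 9

Answer: 9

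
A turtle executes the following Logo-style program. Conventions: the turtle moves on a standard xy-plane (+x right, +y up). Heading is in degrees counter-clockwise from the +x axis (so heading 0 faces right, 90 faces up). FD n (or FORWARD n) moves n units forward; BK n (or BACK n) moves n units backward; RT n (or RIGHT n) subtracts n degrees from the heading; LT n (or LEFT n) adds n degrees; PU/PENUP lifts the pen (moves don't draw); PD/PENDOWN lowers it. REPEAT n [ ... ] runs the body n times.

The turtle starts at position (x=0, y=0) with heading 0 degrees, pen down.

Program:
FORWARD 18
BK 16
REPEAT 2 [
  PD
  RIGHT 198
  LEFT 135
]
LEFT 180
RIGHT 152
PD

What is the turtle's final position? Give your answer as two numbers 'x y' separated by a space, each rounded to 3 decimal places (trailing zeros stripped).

Answer: 2 0

Derivation:
Executing turtle program step by step:
Start: pos=(0,0), heading=0, pen down
FD 18: (0,0) -> (18,0) [heading=0, draw]
BK 16: (18,0) -> (2,0) [heading=0, draw]
REPEAT 2 [
  -- iteration 1/2 --
  PD: pen down
  RT 198: heading 0 -> 162
  LT 135: heading 162 -> 297
  -- iteration 2/2 --
  PD: pen down
  RT 198: heading 297 -> 99
  LT 135: heading 99 -> 234
]
LT 180: heading 234 -> 54
RT 152: heading 54 -> 262
PD: pen down
Final: pos=(2,0), heading=262, 2 segment(s) drawn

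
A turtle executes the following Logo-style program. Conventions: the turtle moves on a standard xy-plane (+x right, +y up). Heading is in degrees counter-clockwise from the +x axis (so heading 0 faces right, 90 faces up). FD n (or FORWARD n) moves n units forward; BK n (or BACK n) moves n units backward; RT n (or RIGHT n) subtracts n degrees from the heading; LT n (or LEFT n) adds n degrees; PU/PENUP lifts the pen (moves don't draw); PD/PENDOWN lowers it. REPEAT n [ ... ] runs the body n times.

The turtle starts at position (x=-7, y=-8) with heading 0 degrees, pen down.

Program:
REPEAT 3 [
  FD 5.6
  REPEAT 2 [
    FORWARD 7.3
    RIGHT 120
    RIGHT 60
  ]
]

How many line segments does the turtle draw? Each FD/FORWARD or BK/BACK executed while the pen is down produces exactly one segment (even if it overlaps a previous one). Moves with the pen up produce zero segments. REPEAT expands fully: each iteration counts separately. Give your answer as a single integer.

Answer: 9

Derivation:
Executing turtle program step by step:
Start: pos=(-7,-8), heading=0, pen down
REPEAT 3 [
  -- iteration 1/3 --
  FD 5.6: (-7,-8) -> (-1.4,-8) [heading=0, draw]
  REPEAT 2 [
    -- iteration 1/2 --
    FD 7.3: (-1.4,-8) -> (5.9,-8) [heading=0, draw]
    RT 120: heading 0 -> 240
    RT 60: heading 240 -> 180
    -- iteration 2/2 --
    FD 7.3: (5.9,-8) -> (-1.4,-8) [heading=180, draw]
    RT 120: heading 180 -> 60
    RT 60: heading 60 -> 0
  ]
  -- iteration 2/3 --
  FD 5.6: (-1.4,-8) -> (4.2,-8) [heading=0, draw]
  REPEAT 2 [
    -- iteration 1/2 --
    FD 7.3: (4.2,-8) -> (11.5,-8) [heading=0, draw]
    RT 120: heading 0 -> 240
    RT 60: heading 240 -> 180
    -- iteration 2/2 --
    FD 7.3: (11.5,-8) -> (4.2,-8) [heading=180, draw]
    RT 120: heading 180 -> 60
    RT 60: heading 60 -> 0
  ]
  -- iteration 3/3 --
  FD 5.6: (4.2,-8) -> (9.8,-8) [heading=0, draw]
  REPEAT 2 [
    -- iteration 1/2 --
    FD 7.3: (9.8,-8) -> (17.1,-8) [heading=0, draw]
    RT 120: heading 0 -> 240
    RT 60: heading 240 -> 180
    -- iteration 2/2 --
    FD 7.3: (17.1,-8) -> (9.8,-8) [heading=180, draw]
    RT 120: heading 180 -> 60
    RT 60: heading 60 -> 0
  ]
]
Final: pos=(9.8,-8), heading=0, 9 segment(s) drawn
Segments drawn: 9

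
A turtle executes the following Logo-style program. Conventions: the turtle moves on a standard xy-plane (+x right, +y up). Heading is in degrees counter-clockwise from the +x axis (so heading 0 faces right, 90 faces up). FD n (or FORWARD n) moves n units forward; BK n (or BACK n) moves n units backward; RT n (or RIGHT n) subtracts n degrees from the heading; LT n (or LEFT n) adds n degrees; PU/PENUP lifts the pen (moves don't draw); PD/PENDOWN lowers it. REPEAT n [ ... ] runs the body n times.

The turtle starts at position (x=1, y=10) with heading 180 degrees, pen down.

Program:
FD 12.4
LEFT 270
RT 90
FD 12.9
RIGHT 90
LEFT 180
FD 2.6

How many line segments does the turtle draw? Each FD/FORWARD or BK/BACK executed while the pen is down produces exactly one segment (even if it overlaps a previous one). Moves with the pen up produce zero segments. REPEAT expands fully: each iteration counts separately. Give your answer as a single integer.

Executing turtle program step by step:
Start: pos=(1,10), heading=180, pen down
FD 12.4: (1,10) -> (-11.4,10) [heading=180, draw]
LT 270: heading 180 -> 90
RT 90: heading 90 -> 0
FD 12.9: (-11.4,10) -> (1.5,10) [heading=0, draw]
RT 90: heading 0 -> 270
LT 180: heading 270 -> 90
FD 2.6: (1.5,10) -> (1.5,12.6) [heading=90, draw]
Final: pos=(1.5,12.6), heading=90, 3 segment(s) drawn
Segments drawn: 3

Answer: 3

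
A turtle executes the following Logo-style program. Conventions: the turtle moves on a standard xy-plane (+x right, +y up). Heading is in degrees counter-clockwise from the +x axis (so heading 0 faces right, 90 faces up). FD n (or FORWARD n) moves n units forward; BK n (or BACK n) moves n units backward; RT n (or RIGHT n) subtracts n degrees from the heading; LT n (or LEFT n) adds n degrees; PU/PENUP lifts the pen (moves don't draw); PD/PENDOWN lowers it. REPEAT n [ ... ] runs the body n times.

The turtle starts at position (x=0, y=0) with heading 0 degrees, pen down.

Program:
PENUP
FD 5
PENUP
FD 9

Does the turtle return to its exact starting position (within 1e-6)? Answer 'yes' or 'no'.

Answer: no

Derivation:
Executing turtle program step by step:
Start: pos=(0,0), heading=0, pen down
PU: pen up
FD 5: (0,0) -> (5,0) [heading=0, move]
PU: pen up
FD 9: (5,0) -> (14,0) [heading=0, move]
Final: pos=(14,0), heading=0, 0 segment(s) drawn

Start position: (0, 0)
Final position: (14, 0)
Distance = 14; >= 1e-6 -> NOT closed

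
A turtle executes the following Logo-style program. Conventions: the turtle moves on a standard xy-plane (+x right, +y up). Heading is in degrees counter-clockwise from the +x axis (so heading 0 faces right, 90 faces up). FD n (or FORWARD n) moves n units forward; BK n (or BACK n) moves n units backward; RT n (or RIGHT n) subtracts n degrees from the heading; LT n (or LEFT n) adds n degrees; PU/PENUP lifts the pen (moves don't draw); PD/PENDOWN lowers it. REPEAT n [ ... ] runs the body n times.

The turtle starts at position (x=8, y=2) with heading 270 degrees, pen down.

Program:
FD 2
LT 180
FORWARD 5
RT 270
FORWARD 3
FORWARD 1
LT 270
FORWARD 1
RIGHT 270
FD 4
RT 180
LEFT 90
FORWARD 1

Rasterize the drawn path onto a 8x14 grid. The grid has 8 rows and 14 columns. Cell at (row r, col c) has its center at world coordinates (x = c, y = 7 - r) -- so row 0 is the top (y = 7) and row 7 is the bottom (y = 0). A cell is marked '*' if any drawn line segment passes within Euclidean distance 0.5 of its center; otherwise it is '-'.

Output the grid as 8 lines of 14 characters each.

Answer: *-------------
*****---------
----*****-----
--------*-----
--------*-----
--------*-----
--------*-----
--------*-----

Derivation:
Segment 0: (8,2) -> (8,0)
Segment 1: (8,0) -> (8,5)
Segment 2: (8,5) -> (5,5)
Segment 3: (5,5) -> (4,5)
Segment 4: (4,5) -> (4,6)
Segment 5: (4,6) -> (0,6)
Segment 6: (0,6) -> (0,7)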